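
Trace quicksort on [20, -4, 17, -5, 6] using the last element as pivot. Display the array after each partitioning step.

Partition 1: pivot=6 at index 2 -> [-4, -5, 6, 20, 17]
Partition 2: pivot=-5 at index 0 -> [-5, -4, 6, 20, 17]
Partition 3: pivot=17 at index 3 -> [-5, -4, 6, 17, 20]


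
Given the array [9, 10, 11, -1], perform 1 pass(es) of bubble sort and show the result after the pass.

After pass 1: [9, 10, -1, 11] (1 swaps)
Total swaps: 1


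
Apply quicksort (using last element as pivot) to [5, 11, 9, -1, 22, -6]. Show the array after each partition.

Partition 1: pivot=-6 at index 0 -> [-6, 11, 9, -1, 22, 5]
Partition 2: pivot=5 at index 2 -> [-6, -1, 5, 11, 22, 9]
Partition 3: pivot=9 at index 3 -> [-6, -1, 5, 9, 22, 11]
Partition 4: pivot=11 at index 4 -> [-6, -1, 5, 9, 11, 22]


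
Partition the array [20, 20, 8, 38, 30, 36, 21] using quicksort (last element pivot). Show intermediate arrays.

Partition 1: pivot=21 at index 3 -> [20, 20, 8, 21, 30, 36, 38]
Partition 2: pivot=8 at index 0 -> [8, 20, 20, 21, 30, 36, 38]
Partition 3: pivot=20 at index 2 -> [8, 20, 20, 21, 30, 36, 38]
Partition 4: pivot=38 at index 6 -> [8, 20, 20, 21, 30, 36, 38]
Partition 5: pivot=36 at index 5 -> [8, 20, 20, 21, 30, 36, 38]


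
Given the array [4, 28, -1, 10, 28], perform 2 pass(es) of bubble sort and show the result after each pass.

After pass 1: [4, -1, 10, 28, 28] (2 swaps)
After pass 2: [-1, 4, 10, 28, 28] (1 swaps)
Total swaps: 3


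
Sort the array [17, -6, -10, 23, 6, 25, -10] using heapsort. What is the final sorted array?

Build heap: [25, 23, 17, -6, 6, -10, -10]
Extract 25: [23, 6, 17, -6, -10, -10, 25]
Extract 23: [17, 6, -10, -6, -10, 23, 25]
Extract 17: [6, -6, -10, -10, 17, 23, 25]
Extract 6: [-6, -10, -10, 6, 17, 23, 25]
Extract -6: [-10, -10, -6, 6, 17, 23, 25]
Extract -10: [-10, -10, -6, 6, 17, 23, 25]


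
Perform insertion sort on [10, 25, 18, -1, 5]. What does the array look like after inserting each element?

First element 10 is already 'sorted'
Insert 25: shifted 0 elements -> [10, 25, 18, -1, 5]
Insert 18: shifted 1 elements -> [10, 18, 25, -1, 5]
Insert -1: shifted 3 elements -> [-1, 10, 18, 25, 5]
Insert 5: shifted 3 elements -> [-1, 5, 10, 18, 25]


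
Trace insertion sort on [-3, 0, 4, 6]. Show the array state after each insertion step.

First element -3 is already 'sorted'
Insert 0: shifted 0 elements -> [-3, 0, 4, 6]
Insert 4: shifted 0 elements -> [-3, 0, 4, 6]
Insert 6: shifted 0 elements -> [-3, 0, 4, 6]


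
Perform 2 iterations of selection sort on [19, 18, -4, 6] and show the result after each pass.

Pass 1: Select minimum -4 at index 2, swap -> [-4, 18, 19, 6]
Pass 2: Select minimum 6 at index 3, swap -> [-4, 6, 19, 18]


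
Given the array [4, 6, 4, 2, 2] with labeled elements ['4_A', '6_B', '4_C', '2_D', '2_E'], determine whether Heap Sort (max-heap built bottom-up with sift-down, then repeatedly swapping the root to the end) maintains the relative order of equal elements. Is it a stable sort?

Trace Heap Sort on the labeled array (the key is the number; the letter only tracks identity):
  Build max-heap: [6_B, 4_A, 4_C, 2_D, 2_E]
  Swap root 6_B to index 4, re-heapify first 4 -> [4_A, 2_E, 4_C, 2_D, 6_B]
  Swap root 4_A to index 3, re-heapify first 3 -> [4_C, 2_E, 2_D, 4_A, 6_B]
  Swap root 4_C to index 2, re-heapify first 2 -> [2_D, 2_E, 4_C, 4_A, 6_B]
  Swap root 2_D to index 1, re-heapify first 1 -> [2_E, 2_D, 4_C, 4_A, 6_B]
Final order: [2_E, 2_D, 4_C, 4_A, 6_B]
Equal keys:
  value 2: originally 2_D, 2_E; after sorting 2_E, 2_D -> order changed
  value 4: originally 4_A, 4_C; after sorting 4_C, 4_A -> order changed
Equal keys were reordered, so Heap Sort is not stable: heap construction and root-to-end swaps move elements without regard to the original order of equal keys. (One such input is enough; an unstable sort may happen to preserve order on other inputs, but it gives no guarantee.)
Answer: Not stable


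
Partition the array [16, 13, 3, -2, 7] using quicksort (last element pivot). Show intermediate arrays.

Partition 1: pivot=7 at index 2 -> [3, -2, 7, 13, 16]
Partition 2: pivot=-2 at index 0 -> [-2, 3, 7, 13, 16]
Partition 3: pivot=16 at index 4 -> [-2, 3, 7, 13, 16]


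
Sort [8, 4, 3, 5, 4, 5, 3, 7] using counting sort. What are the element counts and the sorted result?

Count array: [0, 0, 0, 2, 2, 2, 0, 1, 1]
(count[i] = number of elements equal to i)
Cumulative count: [0, 0, 0, 2, 4, 6, 6, 7, 8]
Sorted: [3, 3, 4, 4, 5, 5, 7, 8]


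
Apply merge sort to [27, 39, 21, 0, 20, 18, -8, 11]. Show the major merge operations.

Divide and conquer:
  Merge [27] + [39] -> [27, 39]
  Merge [21] + [0] -> [0, 21]
  Merge [27, 39] + [0, 21] -> [0, 21, 27, 39]
  Merge [20] + [18] -> [18, 20]
  Merge [-8] + [11] -> [-8, 11]
  Merge [18, 20] + [-8, 11] -> [-8, 11, 18, 20]
  Merge [0, 21, 27, 39] + [-8, 11, 18, 20] -> [-8, 0, 11, 18, 20, 21, 27, 39]


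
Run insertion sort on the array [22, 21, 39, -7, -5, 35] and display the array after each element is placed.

First element 22 is already 'sorted'
Insert 21: shifted 1 elements -> [21, 22, 39, -7, -5, 35]
Insert 39: shifted 0 elements -> [21, 22, 39, -7, -5, 35]
Insert -7: shifted 3 elements -> [-7, 21, 22, 39, -5, 35]
Insert -5: shifted 3 elements -> [-7, -5, 21, 22, 39, 35]
Insert 35: shifted 1 elements -> [-7, -5, 21, 22, 35, 39]


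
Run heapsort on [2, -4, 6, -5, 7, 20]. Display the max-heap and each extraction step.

Build heap: [20, 7, 6, -5, -4, 2]
Extract 20: [7, 2, 6, -5, -4, 20]
Extract 7: [6, 2, -4, -5, 7, 20]
Extract 6: [2, -5, -4, 6, 7, 20]
Extract 2: [-4, -5, 2, 6, 7, 20]
Extract -4: [-5, -4, 2, 6, 7, 20]


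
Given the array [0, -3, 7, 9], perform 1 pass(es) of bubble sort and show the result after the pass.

After pass 1: [-3, 0, 7, 9] (1 swaps)
Total swaps: 1


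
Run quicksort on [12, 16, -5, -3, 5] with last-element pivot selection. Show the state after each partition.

Partition 1: pivot=5 at index 2 -> [-5, -3, 5, 16, 12]
Partition 2: pivot=-3 at index 1 -> [-5, -3, 5, 16, 12]
Partition 3: pivot=12 at index 3 -> [-5, -3, 5, 12, 16]


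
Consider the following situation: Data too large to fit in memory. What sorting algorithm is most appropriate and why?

Best choice: External merge sort
Reason: Minimizes disk I/O by sequential reads/writes


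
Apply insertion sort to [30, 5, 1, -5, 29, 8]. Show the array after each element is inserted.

First element 30 is already 'sorted'
Insert 5: shifted 1 elements -> [5, 30, 1, -5, 29, 8]
Insert 1: shifted 2 elements -> [1, 5, 30, -5, 29, 8]
Insert -5: shifted 3 elements -> [-5, 1, 5, 30, 29, 8]
Insert 29: shifted 1 elements -> [-5, 1, 5, 29, 30, 8]
Insert 8: shifted 2 elements -> [-5, 1, 5, 8, 29, 30]


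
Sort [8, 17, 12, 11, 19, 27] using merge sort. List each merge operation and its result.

Divide and conquer:
  Merge [17] + [12] -> [12, 17]
  Merge [8] + [12, 17] -> [8, 12, 17]
  Merge [19] + [27] -> [19, 27]
  Merge [11] + [19, 27] -> [11, 19, 27]
  Merge [8, 12, 17] + [11, 19, 27] -> [8, 11, 12, 17, 19, 27]


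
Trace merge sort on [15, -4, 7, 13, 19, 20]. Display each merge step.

Divide and conquer:
  Merge [-4] + [7] -> [-4, 7]
  Merge [15] + [-4, 7] -> [-4, 7, 15]
  Merge [19] + [20] -> [19, 20]
  Merge [13] + [19, 20] -> [13, 19, 20]
  Merge [-4, 7, 15] + [13, 19, 20] -> [-4, 7, 13, 15, 19, 20]


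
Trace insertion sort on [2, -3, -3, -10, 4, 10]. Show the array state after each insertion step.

First element 2 is already 'sorted'
Insert -3: shifted 1 elements -> [-3, 2, -3, -10, 4, 10]
Insert -3: shifted 1 elements -> [-3, -3, 2, -10, 4, 10]
Insert -10: shifted 3 elements -> [-10, -3, -3, 2, 4, 10]
Insert 4: shifted 0 elements -> [-10, -3, -3, 2, 4, 10]
Insert 10: shifted 0 elements -> [-10, -3, -3, 2, 4, 10]


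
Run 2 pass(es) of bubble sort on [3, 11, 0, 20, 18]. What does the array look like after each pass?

After pass 1: [3, 0, 11, 18, 20] (2 swaps)
After pass 2: [0, 3, 11, 18, 20] (1 swaps)
Total swaps: 3


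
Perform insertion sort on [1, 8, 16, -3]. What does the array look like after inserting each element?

First element 1 is already 'sorted'
Insert 8: shifted 0 elements -> [1, 8, 16, -3]
Insert 16: shifted 0 elements -> [1, 8, 16, -3]
Insert -3: shifted 3 elements -> [-3, 1, 8, 16]


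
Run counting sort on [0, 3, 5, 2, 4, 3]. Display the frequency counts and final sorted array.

Count array: [1, 0, 1, 2, 1, 1]
(count[i] = number of elements equal to i)
Cumulative count: [1, 1, 2, 4, 5, 6]
Sorted: [0, 2, 3, 3, 4, 5]


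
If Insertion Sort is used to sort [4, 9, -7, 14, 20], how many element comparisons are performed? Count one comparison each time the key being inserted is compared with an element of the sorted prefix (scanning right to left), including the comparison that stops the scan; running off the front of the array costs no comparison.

Insert 9: 4 <= 9 (stop) = 1 comparison(s) -> [4, 9, -7, 14, 20]
Insert -7: 9 > -7 (shift), 4 > -7 (shift), reached front = 2 comparison(s) -> [-7, 4, 9, 14, 20]
Insert 14: 9 <= 14 (stop) = 1 comparison(s) -> [-7, 4, 9, 14, 20]
Insert 20: 14 <= 20 (stop) = 1 comparison(s) -> [-7, 4, 9, 14, 20]
Total comparisons: 1 + 2 + 1 + 1 = 5


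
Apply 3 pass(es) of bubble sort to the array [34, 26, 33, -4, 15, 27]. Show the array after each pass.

After pass 1: [26, 33, -4, 15, 27, 34] (5 swaps)
After pass 2: [26, -4, 15, 27, 33, 34] (3 swaps)
After pass 3: [-4, 15, 26, 27, 33, 34] (2 swaps)
Total swaps: 10


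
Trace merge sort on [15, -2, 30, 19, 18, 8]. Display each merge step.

Divide and conquer:
  Merge [-2] + [30] -> [-2, 30]
  Merge [15] + [-2, 30] -> [-2, 15, 30]
  Merge [18] + [8] -> [8, 18]
  Merge [19] + [8, 18] -> [8, 18, 19]
  Merge [-2, 15, 30] + [8, 18, 19] -> [-2, 8, 15, 18, 19, 30]


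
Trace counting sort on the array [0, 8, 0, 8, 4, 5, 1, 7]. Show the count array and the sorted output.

Count array: [2, 1, 0, 0, 1, 1, 0, 1, 2]
(count[i] = number of elements equal to i)
Cumulative count: [2, 3, 3, 3, 4, 5, 5, 6, 8]
Sorted: [0, 0, 1, 4, 5, 7, 8, 8]


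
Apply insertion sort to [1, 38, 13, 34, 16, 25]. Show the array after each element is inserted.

First element 1 is already 'sorted'
Insert 38: shifted 0 elements -> [1, 38, 13, 34, 16, 25]
Insert 13: shifted 1 elements -> [1, 13, 38, 34, 16, 25]
Insert 34: shifted 1 elements -> [1, 13, 34, 38, 16, 25]
Insert 16: shifted 2 elements -> [1, 13, 16, 34, 38, 25]
Insert 25: shifted 2 elements -> [1, 13, 16, 25, 34, 38]


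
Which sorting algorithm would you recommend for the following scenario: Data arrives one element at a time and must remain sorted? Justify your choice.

Best choice: Insertion sort
Reason: Insertion sort naturally handles online/streaming input by inserting each new element into sorted position


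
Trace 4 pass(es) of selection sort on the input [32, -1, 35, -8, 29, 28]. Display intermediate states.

Pass 1: Select minimum -8 at index 3, swap -> [-8, -1, 35, 32, 29, 28]
Pass 2: Select minimum -1 at index 1, swap -> [-8, -1, 35, 32, 29, 28]
Pass 3: Select minimum 28 at index 5, swap -> [-8, -1, 28, 32, 29, 35]
Pass 4: Select minimum 29 at index 4, swap -> [-8, -1, 28, 29, 32, 35]


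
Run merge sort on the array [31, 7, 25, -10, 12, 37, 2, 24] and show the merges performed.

Divide and conquer:
  Merge [31] + [7] -> [7, 31]
  Merge [25] + [-10] -> [-10, 25]
  Merge [7, 31] + [-10, 25] -> [-10, 7, 25, 31]
  Merge [12] + [37] -> [12, 37]
  Merge [2] + [24] -> [2, 24]
  Merge [12, 37] + [2, 24] -> [2, 12, 24, 37]
  Merge [-10, 7, 25, 31] + [2, 12, 24, 37] -> [-10, 2, 7, 12, 24, 25, 31, 37]


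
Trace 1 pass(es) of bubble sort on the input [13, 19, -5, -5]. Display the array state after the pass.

After pass 1: [13, -5, -5, 19] (2 swaps)
Total swaps: 2


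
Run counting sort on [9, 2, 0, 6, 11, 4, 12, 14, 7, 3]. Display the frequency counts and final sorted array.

Count array: [1, 0, 1, 1, 1, 0, 1, 1, 0, 1, 0, 1, 1, 0, 1]
(count[i] = number of elements equal to i)
Cumulative count: [1, 1, 2, 3, 4, 4, 5, 6, 6, 7, 7, 8, 9, 9, 10]
Sorted: [0, 2, 3, 4, 6, 7, 9, 11, 12, 14]


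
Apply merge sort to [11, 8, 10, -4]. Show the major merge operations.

Divide and conquer:
  Merge [11] + [8] -> [8, 11]
  Merge [10] + [-4] -> [-4, 10]
  Merge [8, 11] + [-4, 10] -> [-4, 8, 10, 11]


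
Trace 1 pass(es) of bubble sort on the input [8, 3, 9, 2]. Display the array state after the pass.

After pass 1: [3, 8, 2, 9] (2 swaps)
Total swaps: 2


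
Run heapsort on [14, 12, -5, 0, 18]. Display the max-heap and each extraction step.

Build heap: [18, 14, -5, 0, 12]
Extract 18: [14, 12, -5, 0, 18]
Extract 14: [12, 0, -5, 14, 18]
Extract 12: [0, -5, 12, 14, 18]
Extract 0: [-5, 0, 12, 14, 18]


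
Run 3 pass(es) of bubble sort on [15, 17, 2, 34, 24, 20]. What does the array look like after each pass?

After pass 1: [15, 2, 17, 24, 20, 34] (3 swaps)
After pass 2: [2, 15, 17, 20, 24, 34] (2 swaps)
After pass 3: [2, 15, 17, 20, 24, 34] (0 swaps)
Total swaps: 5


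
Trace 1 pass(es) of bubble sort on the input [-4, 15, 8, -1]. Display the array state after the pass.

After pass 1: [-4, 8, -1, 15] (2 swaps)
Total swaps: 2


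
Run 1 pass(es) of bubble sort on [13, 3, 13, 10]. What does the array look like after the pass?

After pass 1: [3, 13, 10, 13] (2 swaps)
Total swaps: 2


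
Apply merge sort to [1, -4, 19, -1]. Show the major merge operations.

Divide and conquer:
  Merge [1] + [-4] -> [-4, 1]
  Merge [19] + [-1] -> [-1, 19]
  Merge [-4, 1] + [-1, 19] -> [-4, -1, 1, 19]


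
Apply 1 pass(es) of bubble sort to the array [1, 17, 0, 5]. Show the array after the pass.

After pass 1: [1, 0, 5, 17] (2 swaps)
Total swaps: 2


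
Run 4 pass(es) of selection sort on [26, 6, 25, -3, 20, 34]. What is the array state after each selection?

Pass 1: Select minimum -3 at index 3, swap -> [-3, 6, 25, 26, 20, 34]
Pass 2: Select minimum 6 at index 1, swap -> [-3, 6, 25, 26, 20, 34]
Pass 3: Select minimum 20 at index 4, swap -> [-3, 6, 20, 26, 25, 34]
Pass 4: Select minimum 25 at index 4, swap -> [-3, 6, 20, 25, 26, 34]


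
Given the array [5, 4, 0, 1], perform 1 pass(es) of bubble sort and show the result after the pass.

After pass 1: [4, 0, 1, 5] (3 swaps)
Total swaps: 3


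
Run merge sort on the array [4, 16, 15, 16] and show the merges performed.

Divide and conquer:
  Merge [4] + [16] -> [4, 16]
  Merge [15] + [16] -> [15, 16]
  Merge [4, 16] + [15, 16] -> [4, 15, 16, 16]


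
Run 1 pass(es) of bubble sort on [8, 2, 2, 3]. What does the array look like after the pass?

After pass 1: [2, 2, 3, 8] (3 swaps)
Total swaps: 3


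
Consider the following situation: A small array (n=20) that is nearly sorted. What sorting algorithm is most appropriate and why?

Best choice: Insertion sort
Reason: Insertion sort is O(n) for nearly sorted arrays and has low overhead


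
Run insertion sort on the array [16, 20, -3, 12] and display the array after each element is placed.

First element 16 is already 'sorted'
Insert 20: shifted 0 elements -> [16, 20, -3, 12]
Insert -3: shifted 2 elements -> [-3, 16, 20, 12]
Insert 12: shifted 2 elements -> [-3, 12, 16, 20]


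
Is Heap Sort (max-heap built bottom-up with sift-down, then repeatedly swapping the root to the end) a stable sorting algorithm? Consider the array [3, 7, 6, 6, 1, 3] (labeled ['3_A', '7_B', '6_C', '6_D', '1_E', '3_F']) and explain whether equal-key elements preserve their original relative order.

Trace Heap Sort on the labeled array (the key is the number; the letter only tracks identity):
  Build max-heap: [7_B, 6_D, 6_C, 3_A, 1_E, 3_F]
  Swap root 7_B to index 5, re-heapify first 5 -> [6_D, 3_F, 6_C, 3_A, 1_E, 7_B]
  Swap root 6_D to index 4, re-heapify first 4 -> [6_C, 3_F, 1_E, 3_A, 6_D, 7_B]
  Swap root 6_C to index 3, re-heapify first 3 -> [3_A, 3_F, 1_E, 6_C, 6_D, 7_B]
  Swap root 3_A to index 2, re-heapify first 2 -> [3_F, 1_E, 3_A, 6_C, 6_D, 7_B]
  Swap root 3_F to index 1, re-heapify first 1 -> [1_E, 3_F, 3_A, 6_C, 6_D, 7_B]
Final order: [1_E, 3_F, 3_A, 6_C, 6_D, 7_B]
Equal keys:
  value 3: originally 3_A, 3_F; after sorting 3_F, 3_A -> order changed
  value 6: originally 6_C, 6_D; after sorting 6_C, 6_D -> order preserved
Equal keys were reordered, so Heap Sort is not stable: heap construction and root-to-end swaps move elements without regard to the original order of equal keys. (One such input is enough; an unstable sort may happen to preserve order on other inputs, but it gives no guarantee.)
Answer: Not stable


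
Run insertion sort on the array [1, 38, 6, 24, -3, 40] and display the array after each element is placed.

First element 1 is already 'sorted'
Insert 38: shifted 0 elements -> [1, 38, 6, 24, -3, 40]
Insert 6: shifted 1 elements -> [1, 6, 38, 24, -3, 40]
Insert 24: shifted 1 elements -> [1, 6, 24, 38, -3, 40]
Insert -3: shifted 4 elements -> [-3, 1, 6, 24, 38, 40]
Insert 40: shifted 0 elements -> [-3, 1, 6, 24, 38, 40]


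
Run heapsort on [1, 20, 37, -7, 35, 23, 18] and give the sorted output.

Build heap: [37, 35, 23, -7, 20, 1, 18]
Extract 37: [35, 20, 23, -7, 18, 1, 37]
Extract 35: [23, 20, 1, -7, 18, 35, 37]
Extract 23: [20, 18, 1, -7, 23, 35, 37]
Extract 20: [18, -7, 1, 20, 23, 35, 37]
Extract 18: [1, -7, 18, 20, 23, 35, 37]
Extract 1: [-7, 1, 18, 20, 23, 35, 37]


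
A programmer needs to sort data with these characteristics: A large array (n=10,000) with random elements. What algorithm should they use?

Best choice: Quicksort or Mergesort
Reason: Both have O(n log n) average case; quicksort has lower constant factors


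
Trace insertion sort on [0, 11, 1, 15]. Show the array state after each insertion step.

First element 0 is already 'sorted'
Insert 11: shifted 0 elements -> [0, 11, 1, 15]
Insert 1: shifted 1 elements -> [0, 1, 11, 15]
Insert 15: shifted 0 elements -> [0, 1, 11, 15]


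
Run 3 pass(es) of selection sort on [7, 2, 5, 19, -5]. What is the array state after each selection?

Pass 1: Select minimum -5 at index 4, swap -> [-5, 2, 5, 19, 7]
Pass 2: Select minimum 2 at index 1, swap -> [-5, 2, 5, 19, 7]
Pass 3: Select minimum 5 at index 2, swap -> [-5, 2, 5, 19, 7]


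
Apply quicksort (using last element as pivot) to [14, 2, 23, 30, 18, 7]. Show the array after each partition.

Partition 1: pivot=7 at index 1 -> [2, 7, 23, 30, 18, 14]
Partition 2: pivot=14 at index 2 -> [2, 7, 14, 30, 18, 23]
Partition 3: pivot=23 at index 4 -> [2, 7, 14, 18, 23, 30]


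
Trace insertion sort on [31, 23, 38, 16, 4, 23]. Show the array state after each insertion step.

First element 31 is already 'sorted'
Insert 23: shifted 1 elements -> [23, 31, 38, 16, 4, 23]
Insert 38: shifted 0 elements -> [23, 31, 38, 16, 4, 23]
Insert 16: shifted 3 elements -> [16, 23, 31, 38, 4, 23]
Insert 4: shifted 4 elements -> [4, 16, 23, 31, 38, 23]
Insert 23: shifted 2 elements -> [4, 16, 23, 23, 31, 38]


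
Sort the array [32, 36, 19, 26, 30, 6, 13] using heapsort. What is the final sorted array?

Build heap: [36, 32, 19, 26, 30, 6, 13]
Extract 36: [32, 30, 19, 26, 13, 6, 36]
Extract 32: [30, 26, 19, 6, 13, 32, 36]
Extract 30: [26, 13, 19, 6, 30, 32, 36]
Extract 26: [19, 13, 6, 26, 30, 32, 36]
Extract 19: [13, 6, 19, 26, 30, 32, 36]
Extract 13: [6, 13, 19, 26, 30, 32, 36]


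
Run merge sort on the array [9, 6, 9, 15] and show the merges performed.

Divide and conquer:
  Merge [9] + [6] -> [6, 9]
  Merge [9] + [15] -> [9, 15]
  Merge [6, 9] + [9, 15] -> [6, 9, 9, 15]


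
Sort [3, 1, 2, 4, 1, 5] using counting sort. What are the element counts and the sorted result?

Count array: [0, 2, 1, 1, 1, 1]
(count[i] = number of elements equal to i)
Cumulative count: [0, 2, 3, 4, 5, 6]
Sorted: [1, 1, 2, 3, 4, 5]


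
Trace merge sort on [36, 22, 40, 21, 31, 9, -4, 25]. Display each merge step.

Divide and conquer:
  Merge [36] + [22] -> [22, 36]
  Merge [40] + [21] -> [21, 40]
  Merge [22, 36] + [21, 40] -> [21, 22, 36, 40]
  Merge [31] + [9] -> [9, 31]
  Merge [-4] + [25] -> [-4, 25]
  Merge [9, 31] + [-4, 25] -> [-4, 9, 25, 31]
  Merge [21, 22, 36, 40] + [-4, 9, 25, 31] -> [-4, 9, 21, 22, 25, 31, 36, 40]


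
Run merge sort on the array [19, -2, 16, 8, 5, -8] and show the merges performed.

Divide and conquer:
  Merge [-2] + [16] -> [-2, 16]
  Merge [19] + [-2, 16] -> [-2, 16, 19]
  Merge [5] + [-8] -> [-8, 5]
  Merge [8] + [-8, 5] -> [-8, 5, 8]
  Merge [-2, 16, 19] + [-8, 5, 8] -> [-8, -2, 5, 8, 16, 19]


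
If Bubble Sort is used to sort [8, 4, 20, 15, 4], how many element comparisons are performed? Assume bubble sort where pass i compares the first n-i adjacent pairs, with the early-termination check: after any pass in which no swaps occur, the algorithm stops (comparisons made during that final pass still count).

Pass 1: compare adjacent pairs (0,1)..(3,4) = 4 comparison(s), 3 swap(s) -> [4, 8, 15, 4, 20]
Pass 2: compare adjacent pairs (0,1)..(2,3) = 3 comparison(s), 1 swap(s) -> [4, 8, 4, 15, 20]
Pass 3: compare adjacent pairs (0,1)..(1,2) = 2 comparison(s), 1 swap(s) -> [4, 4, 8, 15, 20]
Pass 4: compare adjacent pairs (0,1)..(0,1) = 1 comparison(s), 0 swap(s) -> [4, 4, 8, 15, 20]
No swaps in this pass, so bubble sort stops here.
Total comparisons: 4 + 3 + 2 + 1 = 10


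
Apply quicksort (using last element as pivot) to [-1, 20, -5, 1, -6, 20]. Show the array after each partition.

Partition 1: pivot=20 at index 5 -> [-1, 20, -5, 1, -6, 20]
Partition 2: pivot=-6 at index 0 -> [-6, 20, -5, 1, -1, 20]
Partition 3: pivot=-1 at index 2 -> [-6, -5, -1, 1, 20, 20]
Partition 4: pivot=20 at index 4 -> [-6, -5, -1, 1, 20, 20]


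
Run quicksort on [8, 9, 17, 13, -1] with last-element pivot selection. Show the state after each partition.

Partition 1: pivot=-1 at index 0 -> [-1, 9, 17, 13, 8]
Partition 2: pivot=8 at index 1 -> [-1, 8, 17, 13, 9]
Partition 3: pivot=9 at index 2 -> [-1, 8, 9, 13, 17]
Partition 4: pivot=17 at index 4 -> [-1, 8, 9, 13, 17]


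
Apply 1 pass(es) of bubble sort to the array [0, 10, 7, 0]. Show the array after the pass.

After pass 1: [0, 7, 0, 10] (2 swaps)
Total swaps: 2


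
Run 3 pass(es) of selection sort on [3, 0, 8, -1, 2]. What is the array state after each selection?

Pass 1: Select minimum -1 at index 3, swap -> [-1, 0, 8, 3, 2]
Pass 2: Select minimum 0 at index 1, swap -> [-1, 0, 8, 3, 2]
Pass 3: Select minimum 2 at index 4, swap -> [-1, 0, 2, 3, 8]


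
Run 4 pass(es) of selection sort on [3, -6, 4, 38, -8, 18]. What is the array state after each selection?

Pass 1: Select minimum -8 at index 4, swap -> [-8, -6, 4, 38, 3, 18]
Pass 2: Select minimum -6 at index 1, swap -> [-8, -6, 4, 38, 3, 18]
Pass 3: Select minimum 3 at index 4, swap -> [-8, -6, 3, 38, 4, 18]
Pass 4: Select minimum 4 at index 4, swap -> [-8, -6, 3, 4, 38, 18]


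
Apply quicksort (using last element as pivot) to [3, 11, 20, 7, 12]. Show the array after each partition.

Partition 1: pivot=12 at index 3 -> [3, 11, 7, 12, 20]
Partition 2: pivot=7 at index 1 -> [3, 7, 11, 12, 20]


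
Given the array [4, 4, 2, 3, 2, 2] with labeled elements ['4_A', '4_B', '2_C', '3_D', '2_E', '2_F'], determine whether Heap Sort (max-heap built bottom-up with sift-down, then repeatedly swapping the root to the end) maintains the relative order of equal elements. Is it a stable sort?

Trace Heap Sort on the labeled array (the key is the number; the letter only tracks identity):
  Build max-heap: [4_A, 4_B, 2_C, 3_D, 2_E, 2_F]
  Swap root 4_A to index 5, re-heapify first 5 -> [4_B, 3_D, 2_C, 2_F, 2_E, 4_A]
  Swap root 4_B to index 4, re-heapify first 4 -> [3_D, 2_E, 2_C, 2_F, 4_B, 4_A]
  Swap root 3_D to index 3, re-heapify first 3 -> [2_F, 2_E, 2_C, 3_D, 4_B, 4_A]
  Swap root 2_F to index 2, re-heapify first 2 -> [2_C, 2_E, 2_F, 3_D, 4_B, 4_A]
  Swap root 2_C to index 1, re-heapify first 1 -> [2_E, 2_C, 2_F, 3_D, 4_B, 4_A]
Final order: [2_E, 2_C, 2_F, 3_D, 4_B, 4_A]
Equal keys:
  value 2: originally 2_C, 2_E, 2_F; after sorting 2_E, 2_C, 2_F -> order changed
  value 4: originally 4_A, 4_B; after sorting 4_B, 4_A -> order changed
Equal keys were reordered, so Heap Sort is not stable: heap construction and root-to-end swaps move elements without regard to the original order of equal keys. (One such input is enough; an unstable sort may happen to preserve order on other inputs, but it gives no guarantee.)
Answer: Not stable


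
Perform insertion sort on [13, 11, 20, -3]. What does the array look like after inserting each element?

First element 13 is already 'sorted'
Insert 11: shifted 1 elements -> [11, 13, 20, -3]
Insert 20: shifted 0 elements -> [11, 13, 20, -3]
Insert -3: shifted 3 elements -> [-3, 11, 13, 20]


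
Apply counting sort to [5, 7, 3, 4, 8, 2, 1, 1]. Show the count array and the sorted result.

Count array: [0, 2, 1, 1, 1, 1, 0, 1, 1]
(count[i] = number of elements equal to i)
Cumulative count: [0, 2, 3, 4, 5, 6, 6, 7, 8]
Sorted: [1, 1, 2, 3, 4, 5, 7, 8]


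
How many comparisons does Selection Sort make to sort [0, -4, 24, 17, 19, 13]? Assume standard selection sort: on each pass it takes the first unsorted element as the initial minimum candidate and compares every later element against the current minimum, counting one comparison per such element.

Pass 1: scan indices 1..5 for the minimum = 5 comparison(s); min is -4, place at index 0 -> [-4, 0, 24, 17, 19, 13]
Pass 2: scan indices 2..5 for the minimum = 4 comparison(s); min is 0, place at index 1 -> [-4, 0, 24, 17, 19, 13]
Pass 3: scan indices 3..5 for the minimum = 3 comparison(s); min is 13, place at index 2 -> [-4, 0, 13, 17, 19, 24]
Pass 4: scan indices 4..5 for the minimum = 2 comparison(s); min is 17, place at index 3 -> [-4, 0, 13, 17, 19, 24]
Pass 5: scan indices 5..5 for the minimum = 1 comparison(s); min is 19, place at index 4 -> [-4, 0, 13, 17, 19, 24]
Selection sort always scans the whole unsorted suffix, so the count is (n-1) + (n-2) + ... + 1 = n(n-1)/2 = 6*5/2 = 15 regardless of the input order.
Total comparisons: 5 + 4 + 3 + 2 + 1 = 15


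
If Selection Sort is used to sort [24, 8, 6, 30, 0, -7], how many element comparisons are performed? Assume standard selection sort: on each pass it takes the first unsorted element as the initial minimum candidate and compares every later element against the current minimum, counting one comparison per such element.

Pass 1: scan indices 1..5 for the minimum = 5 comparison(s); min is -7, place at index 0 -> [-7, 8, 6, 30, 0, 24]
Pass 2: scan indices 2..5 for the minimum = 4 comparison(s); min is 0, place at index 1 -> [-7, 0, 6, 30, 8, 24]
Pass 3: scan indices 3..5 for the minimum = 3 comparison(s); min is 6, place at index 2 -> [-7, 0, 6, 30, 8, 24]
Pass 4: scan indices 4..5 for the minimum = 2 comparison(s); min is 8, place at index 3 -> [-7, 0, 6, 8, 30, 24]
Pass 5: scan indices 5..5 for the minimum = 1 comparison(s); min is 24, place at index 4 -> [-7, 0, 6, 8, 24, 30]
Selection sort always scans the whole unsorted suffix, so the count is (n-1) + (n-2) + ... + 1 = n(n-1)/2 = 6*5/2 = 15 regardless of the input order.
Total comparisons: 5 + 4 + 3 + 2 + 1 = 15


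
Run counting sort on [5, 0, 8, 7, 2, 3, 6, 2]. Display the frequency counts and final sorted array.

Count array: [1, 0, 2, 1, 0, 1, 1, 1, 1]
(count[i] = number of elements equal to i)
Cumulative count: [1, 1, 3, 4, 4, 5, 6, 7, 8]
Sorted: [0, 2, 2, 3, 5, 6, 7, 8]


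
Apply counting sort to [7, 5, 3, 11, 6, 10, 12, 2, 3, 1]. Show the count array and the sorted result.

Count array: [0, 1, 1, 2, 0, 1, 1, 1, 0, 0, 1, 1, 1]
(count[i] = number of elements equal to i)
Cumulative count: [0, 1, 2, 4, 4, 5, 6, 7, 7, 7, 8, 9, 10]
Sorted: [1, 2, 3, 3, 5, 6, 7, 10, 11, 12]


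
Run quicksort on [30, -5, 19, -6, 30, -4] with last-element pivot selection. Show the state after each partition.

Partition 1: pivot=-4 at index 2 -> [-5, -6, -4, 30, 30, 19]
Partition 2: pivot=-6 at index 0 -> [-6, -5, -4, 30, 30, 19]
Partition 3: pivot=19 at index 3 -> [-6, -5, -4, 19, 30, 30]
Partition 4: pivot=30 at index 5 -> [-6, -5, -4, 19, 30, 30]


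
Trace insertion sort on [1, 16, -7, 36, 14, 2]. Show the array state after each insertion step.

First element 1 is already 'sorted'
Insert 16: shifted 0 elements -> [1, 16, -7, 36, 14, 2]
Insert -7: shifted 2 elements -> [-7, 1, 16, 36, 14, 2]
Insert 36: shifted 0 elements -> [-7, 1, 16, 36, 14, 2]
Insert 14: shifted 2 elements -> [-7, 1, 14, 16, 36, 2]
Insert 2: shifted 3 elements -> [-7, 1, 2, 14, 16, 36]


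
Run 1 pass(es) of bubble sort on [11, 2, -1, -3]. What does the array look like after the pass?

After pass 1: [2, -1, -3, 11] (3 swaps)
Total swaps: 3


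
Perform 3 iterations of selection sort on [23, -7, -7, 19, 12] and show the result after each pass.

Pass 1: Select minimum -7 at index 1, swap -> [-7, 23, -7, 19, 12]
Pass 2: Select minimum -7 at index 2, swap -> [-7, -7, 23, 19, 12]
Pass 3: Select minimum 12 at index 4, swap -> [-7, -7, 12, 19, 23]


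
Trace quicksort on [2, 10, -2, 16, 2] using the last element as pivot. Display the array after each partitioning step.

Partition 1: pivot=2 at index 2 -> [2, -2, 2, 16, 10]
Partition 2: pivot=-2 at index 0 -> [-2, 2, 2, 16, 10]
Partition 3: pivot=10 at index 3 -> [-2, 2, 2, 10, 16]


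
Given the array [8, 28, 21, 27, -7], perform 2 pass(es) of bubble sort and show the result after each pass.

After pass 1: [8, 21, 27, -7, 28] (3 swaps)
After pass 2: [8, 21, -7, 27, 28] (1 swaps)
Total swaps: 4


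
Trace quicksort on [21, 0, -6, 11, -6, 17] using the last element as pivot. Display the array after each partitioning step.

Partition 1: pivot=17 at index 4 -> [0, -6, 11, -6, 17, 21]
Partition 2: pivot=-6 at index 1 -> [-6, -6, 11, 0, 17, 21]
Partition 3: pivot=0 at index 2 -> [-6, -6, 0, 11, 17, 21]


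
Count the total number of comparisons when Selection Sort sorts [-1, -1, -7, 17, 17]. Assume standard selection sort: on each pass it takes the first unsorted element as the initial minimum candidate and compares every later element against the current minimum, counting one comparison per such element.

Pass 1: scan indices 1..4 for the minimum = 4 comparison(s); min is -7, place at index 0 -> [-7, -1, -1, 17, 17]
Pass 2: scan indices 2..4 for the minimum = 3 comparison(s); min is -1, place at index 1 -> [-7, -1, -1, 17, 17]
Pass 3: scan indices 3..4 for the minimum = 2 comparison(s); min is -1, place at index 2 -> [-7, -1, -1, 17, 17]
Pass 4: scan indices 4..4 for the minimum = 1 comparison(s); min is 17, place at index 3 -> [-7, -1, -1, 17, 17]
Selection sort always scans the whole unsorted suffix, so the count is (n-1) + (n-2) + ... + 1 = n(n-1)/2 = 5*4/2 = 10 regardless of the input order.
Total comparisons: 4 + 3 + 2 + 1 = 10


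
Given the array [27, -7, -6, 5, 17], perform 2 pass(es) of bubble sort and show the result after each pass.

After pass 1: [-7, -6, 5, 17, 27] (4 swaps)
After pass 2: [-7, -6, 5, 17, 27] (0 swaps)
Total swaps: 4


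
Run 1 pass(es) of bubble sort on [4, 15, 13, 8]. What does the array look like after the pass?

After pass 1: [4, 13, 8, 15] (2 swaps)
Total swaps: 2


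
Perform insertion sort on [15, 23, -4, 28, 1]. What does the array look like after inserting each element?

First element 15 is already 'sorted'
Insert 23: shifted 0 elements -> [15, 23, -4, 28, 1]
Insert -4: shifted 2 elements -> [-4, 15, 23, 28, 1]
Insert 28: shifted 0 elements -> [-4, 15, 23, 28, 1]
Insert 1: shifted 3 elements -> [-4, 1, 15, 23, 28]


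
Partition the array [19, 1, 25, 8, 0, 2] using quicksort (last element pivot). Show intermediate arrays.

Partition 1: pivot=2 at index 2 -> [1, 0, 2, 8, 19, 25]
Partition 2: pivot=0 at index 0 -> [0, 1, 2, 8, 19, 25]
Partition 3: pivot=25 at index 5 -> [0, 1, 2, 8, 19, 25]
Partition 4: pivot=19 at index 4 -> [0, 1, 2, 8, 19, 25]


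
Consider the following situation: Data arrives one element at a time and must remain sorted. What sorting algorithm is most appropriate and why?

Best choice: Insertion sort
Reason: Insertion sort naturally handles online/streaming input by inserting each new element into sorted position


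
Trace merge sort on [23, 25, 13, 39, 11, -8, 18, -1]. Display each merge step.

Divide and conquer:
  Merge [23] + [25] -> [23, 25]
  Merge [13] + [39] -> [13, 39]
  Merge [23, 25] + [13, 39] -> [13, 23, 25, 39]
  Merge [11] + [-8] -> [-8, 11]
  Merge [18] + [-1] -> [-1, 18]
  Merge [-8, 11] + [-1, 18] -> [-8, -1, 11, 18]
  Merge [13, 23, 25, 39] + [-8, -1, 11, 18] -> [-8, -1, 11, 13, 18, 23, 25, 39]


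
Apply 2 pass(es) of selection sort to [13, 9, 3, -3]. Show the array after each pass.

Pass 1: Select minimum -3 at index 3, swap -> [-3, 9, 3, 13]
Pass 2: Select minimum 3 at index 2, swap -> [-3, 3, 9, 13]


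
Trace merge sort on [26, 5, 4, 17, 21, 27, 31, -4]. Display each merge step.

Divide and conquer:
  Merge [26] + [5] -> [5, 26]
  Merge [4] + [17] -> [4, 17]
  Merge [5, 26] + [4, 17] -> [4, 5, 17, 26]
  Merge [21] + [27] -> [21, 27]
  Merge [31] + [-4] -> [-4, 31]
  Merge [21, 27] + [-4, 31] -> [-4, 21, 27, 31]
  Merge [4, 5, 17, 26] + [-4, 21, 27, 31] -> [-4, 4, 5, 17, 21, 26, 27, 31]


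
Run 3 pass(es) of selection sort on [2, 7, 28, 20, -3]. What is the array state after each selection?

Pass 1: Select minimum -3 at index 4, swap -> [-3, 7, 28, 20, 2]
Pass 2: Select minimum 2 at index 4, swap -> [-3, 2, 28, 20, 7]
Pass 3: Select minimum 7 at index 4, swap -> [-3, 2, 7, 20, 28]


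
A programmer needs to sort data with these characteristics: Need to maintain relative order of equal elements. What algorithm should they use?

Best choice: Merge sort or Insertion sort
Reason: Both are stable; quicksort and heapsort are not stable


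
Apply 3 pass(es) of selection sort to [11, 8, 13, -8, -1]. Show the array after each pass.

Pass 1: Select minimum -8 at index 3, swap -> [-8, 8, 13, 11, -1]
Pass 2: Select minimum -1 at index 4, swap -> [-8, -1, 13, 11, 8]
Pass 3: Select minimum 8 at index 4, swap -> [-8, -1, 8, 11, 13]


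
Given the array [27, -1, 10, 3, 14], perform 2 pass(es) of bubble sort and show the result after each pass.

After pass 1: [-1, 10, 3, 14, 27] (4 swaps)
After pass 2: [-1, 3, 10, 14, 27] (1 swaps)
Total swaps: 5


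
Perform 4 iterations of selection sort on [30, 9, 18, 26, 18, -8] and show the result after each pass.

Pass 1: Select minimum -8 at index 5, swap -> [-8, 9, 18, 26, 18, 30]
Pass 2: Select minimum 9 at index 1, swap -> [-8, 9, 18, 26, 18, 30]
Pass 3: Select minimum 18 at index 2, swap -> [-8, 9, 18, 26, 18, 30]
Pass 4: Select minimum 18 at index 4, swap -> [-8, 9, 18, 18, 26, 30]


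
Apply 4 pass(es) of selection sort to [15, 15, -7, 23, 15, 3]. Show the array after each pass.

Pass 1: Select minimum -7 at index 2, swap -> [-7, 15, 15, 23, 15, 3]
Pass 2: Select minimum 3 at index 5, swap -> [-7, 3, 15, 23, 15, 15]
Pass 3: Select minimum 15 at index 2, swap -> [-7, 3, 15, 23, 15, 15]
Pass 4: Select minimum 15 at index 4, swap -> [-7, 3, 15, 15, 23, 15]


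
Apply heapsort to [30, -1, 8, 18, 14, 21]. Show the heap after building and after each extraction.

Build heap: [30, 18, 21, -1, 14, 8]
Extract 30: [21, 18, 8, -1, 14, 30]
Extract 21: [18, 14, 8, -1, 21, 30]
Extract 18: [14, -1, 8, 18, 21, 30]
Extract 14: [8, -1, 14, 18, 21, 30]
Extract 8: [-1, 8, 14, 18, 21, 30]


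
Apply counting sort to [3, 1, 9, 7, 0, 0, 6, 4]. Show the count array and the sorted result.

Count array: [2, 1, 0, 1, 1, 0, 1, 1, 0, 1]
(count[i] = number of elements equal to i)
Cumulative count: [2, 3, 3, 4, 5, 5, 6, 7, 7, 8]
Sorted: [0, 0, 1, 3, 4, 6, 7, 9]


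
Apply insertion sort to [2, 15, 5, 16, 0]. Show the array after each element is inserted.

First element 2 is already 'sorted'
Insert 15: shifted 0 elements -> [2, 15, 5, 16, 0]
Insert 5: shifted 1 elements -> [2, 5, 15, 16, 0]
Insert 16: shifted 0 elements -> [2, 5, 15, 16, 0]
Insert 0: shifted 4 elements -> [0, 2, 5, 15, 16]


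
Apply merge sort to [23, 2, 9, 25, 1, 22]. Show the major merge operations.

Divide and conquer:
  Merge [2] + [9] -> [2, 9]
  Merge [23] + [2, 9] -> [2, 9, 23]
  Merge [1] + [22] -> [1, 22]
  Merge [25] + [1, 22] -> [1, 22, 25]
  Merge [2, 9, 23] + [1, 22, 25] -> [1, 2, 9, 22, 23, 25]


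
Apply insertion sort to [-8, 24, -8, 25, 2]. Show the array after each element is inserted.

First element -8 is already 'sorted'
Insert 24: shifted 0 elements -> [-8, 24, -8, 25, 2]
Insert -8: shifted 1 elements -> [-8, -8, 24, 25, 2]
Insert 25: shifted 0 elements -> [-8, -8, 24, 25, 2]
Insert 2: shifted 2 elements -> [-8, -8, 2, 24, 25]


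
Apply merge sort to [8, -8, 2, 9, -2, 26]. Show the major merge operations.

Divide and conquer:
  Merge [-8] + [2] -> [-8, 2]
  Merge [8] + [-8, 2] -> [-8, 2, 8]
  Merge [-2] + [26] -> [-2, 26]
  Merge [9] + [-2, 26] -> [-2, 9, 26]
  Merge [-8, 2, 8] + [-2, 9, 26] -> [-8, -2, 2, 8, 9, 26]


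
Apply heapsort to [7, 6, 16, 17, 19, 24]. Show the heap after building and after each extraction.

Build heap: [24, 19, 16, 17, 6, 7]
Extract 24: [19, 17, 16, 7, 6, 24]
Extract 19: [17, 7, 16, 6, 19, 24]
Extract 17: [16, 7, 6, 17, 19, 24]
Extract 16: [7, 6, 16, 17, 19, 24]
Extract 7: [6, 7, 16, 17, 19, 24]


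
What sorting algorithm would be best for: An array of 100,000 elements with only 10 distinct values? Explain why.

Best choice: 3-way quicksort or Counting sort
Reason: 3-way (Dutch national flag) partitioning groups every copy of the pivot together, so with only d=10 distinct keys quicksort finishes in O(n log d) expected time, which is effectively linear; counting sort runs in O(n + k) where k is the size of the key range (not the number of distinct values), so it is linear when the 10 values are integers drawn from a small known range


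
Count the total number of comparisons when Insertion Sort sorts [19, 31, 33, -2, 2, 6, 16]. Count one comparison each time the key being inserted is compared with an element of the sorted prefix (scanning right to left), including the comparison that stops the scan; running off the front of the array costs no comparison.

Insert 31: 19 <= 31 (stop) = 1 comparison(s) -> [19, 31, 33, -2, 2, 6, 16]
Insert 33: 31 <= 33 (stop) = 1 comparison(s) -> [19, 31, 33, -2, 2, 6, 16]
Insert -2: 33 > -2 (shift), 31 > -2 (shift), 19 > -2 (shift), reached front = 3 comparison(s) -> [-2, 19, 31, 33, 2, 6, 16]
Insert 2: 33 > 2 (shift), 31 > 2 (shift), 19 > 2 (shift), -2 <= 2 (stop) = 4 comparison(s) -> [-2, 2, 19, 31, 33, 6, 16]
Insert 6: 33 > 6 (shift), 31 > 6 (shift), 19 > 6 (shift), 2 <= 6 (stop) = 4 comparison(s) -> [-2, 2, 6, 19, 31, 33, 16]
Insert 16: 33 > 16 (shift), 31 > 16 (shift), 19 > 16 (shift), 6 <= 16 (stop) = 4 comparison(s) -> [-2, 2, 6, 16, 19, 31, 33]
Total comparisons: 1 + 1 + 3 + 4 + 4 + 4 = 17


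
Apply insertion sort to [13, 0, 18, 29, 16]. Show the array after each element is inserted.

First element 13 is already 'sorted'
Insert 0: shifted 1 elements -> [0, 13, 18, 29, 16]
Insert 18: shifted 0 elements -> [0, 13, 18, 29, 16]
Insert 29: shifted 0 elements -> [0, 13, 18, 29, 16]
Insert 16: shifted 2 elements -> [0, 13, 16, 18, 29]


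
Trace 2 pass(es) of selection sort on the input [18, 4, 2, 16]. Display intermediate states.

Pass 1: Select minimum 2 at index 2, swap -> [2, 4, 18, 16]
Pass 2: Select minimum 4 at index 1, swap -> [2, 4, 18, 16]


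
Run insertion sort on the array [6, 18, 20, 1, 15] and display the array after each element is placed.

First element 6 is already 'sorted'
Insert 18: shifted 0 elements -> [6, 18, 20, 1, 15]
Insert 20: shifted 0 elements -> [6, 18, 20, 1, 15]
Insert 1: shifted 3 elements -> [1, 6, 18, 20, 15]
Insert 15: shifted 2 elements -> [1, 6, 15, 18, 20]


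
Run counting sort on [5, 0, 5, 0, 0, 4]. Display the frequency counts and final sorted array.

Count array: [3, 0, 0, 0, 1, 2]
(count[i] = number of elements equal to i)
Cumulative count: [3, 3, 3, 3, 4, 6]
Sorted: [0, 0, 0, 4, 5, 5]


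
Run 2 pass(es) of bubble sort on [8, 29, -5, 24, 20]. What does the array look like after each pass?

After pass 1: [8, -5, 24, 20, 29] (3 swaps)
After pass 2: [-5, 8, 20, 24, 29] (2 swaps)
Total swaps: 5
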